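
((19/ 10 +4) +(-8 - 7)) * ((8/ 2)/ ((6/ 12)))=-364/ 5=-72.80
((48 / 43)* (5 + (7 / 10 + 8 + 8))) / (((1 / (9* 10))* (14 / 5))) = 33480 / 43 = 778.60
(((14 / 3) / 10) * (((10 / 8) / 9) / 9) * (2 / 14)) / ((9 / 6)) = 1 / 1458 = 0.00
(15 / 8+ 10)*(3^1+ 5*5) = 665 / 2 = 332.50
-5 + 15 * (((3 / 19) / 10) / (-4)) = -769 / 152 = -5.06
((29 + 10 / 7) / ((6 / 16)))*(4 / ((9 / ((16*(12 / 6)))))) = 1154.03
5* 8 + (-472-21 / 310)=-133941 / 310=-432.07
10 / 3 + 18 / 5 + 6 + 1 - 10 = 59 / 15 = 3.93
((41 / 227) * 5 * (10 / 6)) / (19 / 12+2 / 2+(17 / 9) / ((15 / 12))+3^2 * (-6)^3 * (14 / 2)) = -61500 / 555855581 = -0.00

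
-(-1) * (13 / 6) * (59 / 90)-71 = -37573 / 540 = -69.58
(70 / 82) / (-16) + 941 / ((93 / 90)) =18517795 / 20336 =910.59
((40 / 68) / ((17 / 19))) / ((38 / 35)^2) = 6125 / 10982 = 0.56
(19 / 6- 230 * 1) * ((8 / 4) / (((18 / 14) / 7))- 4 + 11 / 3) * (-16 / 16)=129295 / 54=2394.35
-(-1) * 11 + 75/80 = 191/16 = 11.94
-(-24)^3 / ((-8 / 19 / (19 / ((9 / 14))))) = -970368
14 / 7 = 2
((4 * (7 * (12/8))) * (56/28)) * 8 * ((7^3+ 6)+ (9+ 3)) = 242592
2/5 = 0.40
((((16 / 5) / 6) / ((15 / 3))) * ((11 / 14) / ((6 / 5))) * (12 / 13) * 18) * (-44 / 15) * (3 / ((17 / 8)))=-185856 / 38675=-4.81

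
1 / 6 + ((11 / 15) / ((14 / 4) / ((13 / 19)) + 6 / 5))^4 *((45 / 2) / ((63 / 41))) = 87240180020989 / 515211659818254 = 0.17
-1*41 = -41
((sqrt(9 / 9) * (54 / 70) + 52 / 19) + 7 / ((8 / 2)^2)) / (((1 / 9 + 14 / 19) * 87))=0.05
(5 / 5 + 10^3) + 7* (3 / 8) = 8029 / 8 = 1003.62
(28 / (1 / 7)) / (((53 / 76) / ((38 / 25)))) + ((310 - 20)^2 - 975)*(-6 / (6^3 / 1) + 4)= 15770487103 / 47700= 330618.18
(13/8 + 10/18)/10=157/720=0.22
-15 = -15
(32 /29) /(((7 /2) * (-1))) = -0.32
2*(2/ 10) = 2/ 5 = 0.40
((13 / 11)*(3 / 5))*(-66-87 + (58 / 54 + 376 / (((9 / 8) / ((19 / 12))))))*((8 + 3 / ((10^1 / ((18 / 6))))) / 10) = 238.08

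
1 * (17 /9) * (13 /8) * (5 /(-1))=-1105 /72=-15.35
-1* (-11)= 11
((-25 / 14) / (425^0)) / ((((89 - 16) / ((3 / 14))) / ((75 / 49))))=-5625 / 701092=-0.01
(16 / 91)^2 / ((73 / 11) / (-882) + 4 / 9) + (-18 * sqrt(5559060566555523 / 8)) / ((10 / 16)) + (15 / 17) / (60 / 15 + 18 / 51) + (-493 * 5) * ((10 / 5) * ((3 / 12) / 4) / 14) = -1549681956 * sqrt(6) / 5 - 7169624627 / 329858256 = -759186032.90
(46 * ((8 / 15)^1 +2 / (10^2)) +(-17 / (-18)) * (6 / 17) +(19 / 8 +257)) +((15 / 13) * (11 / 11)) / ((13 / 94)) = 29761393 / 101400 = 293.50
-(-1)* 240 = 240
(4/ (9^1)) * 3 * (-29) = -116/ 3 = -38.67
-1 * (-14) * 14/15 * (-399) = -5213.60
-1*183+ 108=-75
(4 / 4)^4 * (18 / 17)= 18 / 17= 1.06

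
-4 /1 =-4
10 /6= 5 /3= 1.67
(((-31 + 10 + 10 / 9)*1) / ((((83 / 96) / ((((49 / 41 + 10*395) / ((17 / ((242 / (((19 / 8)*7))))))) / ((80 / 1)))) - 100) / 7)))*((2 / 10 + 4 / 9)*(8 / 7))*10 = 52097717191168 / 5079768322095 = 10.26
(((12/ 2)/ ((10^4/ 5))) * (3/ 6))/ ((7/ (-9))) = -27/ 14000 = -0.00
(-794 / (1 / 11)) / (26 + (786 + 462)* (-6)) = 1.17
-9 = -9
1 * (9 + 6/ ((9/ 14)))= 55/ 3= 18.33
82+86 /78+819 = 35182 /39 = 902.10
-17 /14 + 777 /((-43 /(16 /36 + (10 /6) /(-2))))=5249 /903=5.81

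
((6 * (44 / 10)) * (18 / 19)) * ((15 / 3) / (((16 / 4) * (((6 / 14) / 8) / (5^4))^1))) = 6930000 / 19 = 364736.84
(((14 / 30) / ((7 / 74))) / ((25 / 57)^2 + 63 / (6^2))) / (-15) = -106856 / 631075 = -0.17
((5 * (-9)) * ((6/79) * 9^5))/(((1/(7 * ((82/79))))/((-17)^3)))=44960897080260/6241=7204117461.99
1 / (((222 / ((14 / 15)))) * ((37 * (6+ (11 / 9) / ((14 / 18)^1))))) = 49 / 3265065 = 0.00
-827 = -827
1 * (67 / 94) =67 / 94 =0.71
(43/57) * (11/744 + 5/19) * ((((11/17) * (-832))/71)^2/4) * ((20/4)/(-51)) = -2211070209920/7483351095981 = -0.30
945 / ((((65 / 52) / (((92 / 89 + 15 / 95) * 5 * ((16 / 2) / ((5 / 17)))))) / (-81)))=-16781113440 / 1691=-9923780.86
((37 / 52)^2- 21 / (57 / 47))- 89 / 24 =-3162373 / 154128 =-20.52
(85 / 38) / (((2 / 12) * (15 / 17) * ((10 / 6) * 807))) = 289 / 25555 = 0.01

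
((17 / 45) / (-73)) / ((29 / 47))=-799 / 95265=-0.01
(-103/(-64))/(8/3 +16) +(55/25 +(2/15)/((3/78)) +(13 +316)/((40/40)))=3599263/10752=334.75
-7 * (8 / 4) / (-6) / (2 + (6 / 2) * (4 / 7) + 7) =49 / 225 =0.22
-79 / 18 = -4.39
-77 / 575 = -0.13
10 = 10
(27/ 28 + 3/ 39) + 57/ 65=3491/ 1820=1.92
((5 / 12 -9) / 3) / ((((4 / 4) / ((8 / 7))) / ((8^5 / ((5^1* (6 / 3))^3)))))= -843776 / 7875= -107.15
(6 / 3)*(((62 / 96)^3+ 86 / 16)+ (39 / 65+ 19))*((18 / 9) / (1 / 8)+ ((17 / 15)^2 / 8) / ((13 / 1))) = 5230332835259 / 6469632000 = 808.44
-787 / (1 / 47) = -36989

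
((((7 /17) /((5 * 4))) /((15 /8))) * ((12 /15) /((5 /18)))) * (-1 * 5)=-336 /2125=-0.16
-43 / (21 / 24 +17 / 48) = -2064 / 59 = -34.98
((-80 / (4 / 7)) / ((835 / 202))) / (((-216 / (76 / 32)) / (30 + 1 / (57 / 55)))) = 1247855 / 108216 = 11.53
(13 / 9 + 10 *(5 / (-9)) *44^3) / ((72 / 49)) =-23188907 / 72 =-322068.15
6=6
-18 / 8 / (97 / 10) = -45 / 194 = -0.23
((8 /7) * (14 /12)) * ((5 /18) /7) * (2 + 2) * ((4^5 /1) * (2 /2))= 40960 /189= 216.72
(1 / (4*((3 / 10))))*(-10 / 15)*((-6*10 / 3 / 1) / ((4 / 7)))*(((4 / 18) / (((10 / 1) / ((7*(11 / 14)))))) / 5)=77 / 162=0.48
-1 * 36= -36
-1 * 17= -17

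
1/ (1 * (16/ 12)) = 3/ 4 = 0.75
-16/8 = -2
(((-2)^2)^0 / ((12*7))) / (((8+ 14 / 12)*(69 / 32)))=16 / 26565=0.00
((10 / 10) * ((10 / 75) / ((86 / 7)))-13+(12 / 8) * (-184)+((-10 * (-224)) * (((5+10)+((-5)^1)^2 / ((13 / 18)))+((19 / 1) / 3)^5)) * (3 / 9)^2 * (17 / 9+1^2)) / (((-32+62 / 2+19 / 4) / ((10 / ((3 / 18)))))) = 117790572.89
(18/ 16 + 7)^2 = 4225/ 64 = 66.02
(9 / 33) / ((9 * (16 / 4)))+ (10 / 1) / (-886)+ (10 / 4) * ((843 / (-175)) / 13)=-24746369 / 26606580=-0.93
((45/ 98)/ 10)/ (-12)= -3/ 784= -0.00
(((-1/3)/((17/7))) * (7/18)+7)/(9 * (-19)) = -6377/156978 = -0.04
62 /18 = 31 /9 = 3.44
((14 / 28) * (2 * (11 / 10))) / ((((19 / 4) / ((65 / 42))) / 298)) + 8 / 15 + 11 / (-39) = 2776427 / 25935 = 107.05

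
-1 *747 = -747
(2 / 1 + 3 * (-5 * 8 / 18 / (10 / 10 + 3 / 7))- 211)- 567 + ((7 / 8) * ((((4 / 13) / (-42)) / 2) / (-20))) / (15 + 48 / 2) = -189983039 / 243360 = -780.67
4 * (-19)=-76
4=4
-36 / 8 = -9 / 2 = -4.50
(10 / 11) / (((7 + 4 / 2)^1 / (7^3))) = 3430 / 99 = 34.65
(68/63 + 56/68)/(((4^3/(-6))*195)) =-1019/1113840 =-0.00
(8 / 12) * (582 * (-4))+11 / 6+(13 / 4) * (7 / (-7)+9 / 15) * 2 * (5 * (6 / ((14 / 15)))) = -68617 / 42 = -1633.74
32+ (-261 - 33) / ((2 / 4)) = -556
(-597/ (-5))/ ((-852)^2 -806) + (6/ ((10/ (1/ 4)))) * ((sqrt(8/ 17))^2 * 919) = 3998200521/ 61633330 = 64.87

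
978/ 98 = 489/ 49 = 9.98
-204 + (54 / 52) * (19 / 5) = -200.05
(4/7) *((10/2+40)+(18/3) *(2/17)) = 444/17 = 26.12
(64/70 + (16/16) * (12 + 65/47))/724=0.02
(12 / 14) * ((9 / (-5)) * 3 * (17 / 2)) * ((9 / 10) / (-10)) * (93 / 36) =128061 / 14000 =9.15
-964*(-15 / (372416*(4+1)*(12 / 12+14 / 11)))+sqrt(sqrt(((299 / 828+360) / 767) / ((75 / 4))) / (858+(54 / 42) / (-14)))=723 / 211600+7*1681599179^(1 / 4)*sqrt(190)*3^(3 / 4) / 3278925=0.02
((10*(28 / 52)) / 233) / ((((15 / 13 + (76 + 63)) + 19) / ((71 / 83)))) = 4970 / 40012391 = 0.00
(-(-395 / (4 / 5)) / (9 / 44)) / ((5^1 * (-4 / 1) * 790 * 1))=-0.15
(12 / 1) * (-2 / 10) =-12 / 5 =-2.40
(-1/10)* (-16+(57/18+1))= 71/60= 1.18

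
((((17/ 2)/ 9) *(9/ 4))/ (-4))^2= 289/ 1024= 0.28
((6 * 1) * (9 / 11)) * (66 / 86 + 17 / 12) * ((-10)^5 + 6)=-1072134.40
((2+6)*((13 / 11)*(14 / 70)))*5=9.45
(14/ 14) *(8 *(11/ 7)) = 88/ 7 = 12.57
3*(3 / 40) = 9 / 40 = 0.22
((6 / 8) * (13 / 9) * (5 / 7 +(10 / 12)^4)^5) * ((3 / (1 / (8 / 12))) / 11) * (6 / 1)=1959261891111681446875 / 675939603923522813952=2.90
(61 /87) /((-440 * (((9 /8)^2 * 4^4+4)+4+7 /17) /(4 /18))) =-1037 /973441260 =-0.00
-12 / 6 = -2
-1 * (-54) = 54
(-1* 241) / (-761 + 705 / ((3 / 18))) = -241 / 3469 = -0.07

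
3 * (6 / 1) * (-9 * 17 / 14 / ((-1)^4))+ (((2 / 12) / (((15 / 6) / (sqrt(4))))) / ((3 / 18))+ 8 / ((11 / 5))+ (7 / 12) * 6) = -145359 / 770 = -188.78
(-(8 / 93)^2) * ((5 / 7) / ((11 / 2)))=-640 / 665973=-0.00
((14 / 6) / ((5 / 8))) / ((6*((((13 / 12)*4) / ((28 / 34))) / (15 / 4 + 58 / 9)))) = 35966 / 29835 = 1.21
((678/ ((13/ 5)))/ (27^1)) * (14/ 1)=15820/ 117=135.21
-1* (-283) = 283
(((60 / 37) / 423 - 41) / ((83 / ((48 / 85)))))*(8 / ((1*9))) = -1610368 / 6495165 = -0.25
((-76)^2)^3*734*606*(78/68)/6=278569521848537088/17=16386442461678652.24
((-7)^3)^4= 13841287201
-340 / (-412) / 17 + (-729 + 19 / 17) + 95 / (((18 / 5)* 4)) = -90927739 / 126072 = -721.24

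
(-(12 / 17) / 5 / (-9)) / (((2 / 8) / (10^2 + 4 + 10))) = 608 / 85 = 7.15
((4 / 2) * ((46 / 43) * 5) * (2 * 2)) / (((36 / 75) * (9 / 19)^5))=28475138500 / 7617321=3738.21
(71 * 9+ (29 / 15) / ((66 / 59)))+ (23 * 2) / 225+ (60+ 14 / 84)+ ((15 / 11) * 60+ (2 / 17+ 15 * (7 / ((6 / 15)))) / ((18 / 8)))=37852207 / 42075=899.64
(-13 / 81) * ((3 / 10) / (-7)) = 13 / 1890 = 0.01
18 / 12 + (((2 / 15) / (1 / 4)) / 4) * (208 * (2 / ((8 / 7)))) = 1501 / 30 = 50.03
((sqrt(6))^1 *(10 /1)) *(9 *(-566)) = -50940 *sqrt(6) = -124777.01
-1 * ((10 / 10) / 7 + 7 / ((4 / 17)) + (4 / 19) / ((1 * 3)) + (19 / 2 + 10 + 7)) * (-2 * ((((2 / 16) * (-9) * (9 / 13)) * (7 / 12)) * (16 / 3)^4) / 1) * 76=-369111040 / 117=-3154795.21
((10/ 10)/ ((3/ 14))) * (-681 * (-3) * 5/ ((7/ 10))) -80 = 68020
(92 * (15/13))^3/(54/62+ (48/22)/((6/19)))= 153753.26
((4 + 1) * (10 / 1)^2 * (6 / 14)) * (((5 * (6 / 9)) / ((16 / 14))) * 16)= 10000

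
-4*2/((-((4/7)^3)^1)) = 343/8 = 42.88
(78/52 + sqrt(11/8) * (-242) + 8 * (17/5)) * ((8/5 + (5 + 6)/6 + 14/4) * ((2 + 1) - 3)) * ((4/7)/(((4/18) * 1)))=0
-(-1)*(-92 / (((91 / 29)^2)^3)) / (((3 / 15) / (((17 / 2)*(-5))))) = 11628795925550 / 567869252041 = 20.48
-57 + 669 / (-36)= -907 / 12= -75.58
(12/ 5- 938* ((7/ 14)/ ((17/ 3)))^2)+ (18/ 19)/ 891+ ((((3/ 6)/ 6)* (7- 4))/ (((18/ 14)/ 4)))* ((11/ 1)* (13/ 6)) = 111184339/ 8154135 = 13.64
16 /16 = 1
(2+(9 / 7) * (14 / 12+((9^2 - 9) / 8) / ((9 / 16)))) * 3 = 1011 / 14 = 72.21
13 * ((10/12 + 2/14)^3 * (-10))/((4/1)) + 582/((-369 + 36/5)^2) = -180964409065/5986458576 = -30.23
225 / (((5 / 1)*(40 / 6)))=27 / 4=6.75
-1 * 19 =-19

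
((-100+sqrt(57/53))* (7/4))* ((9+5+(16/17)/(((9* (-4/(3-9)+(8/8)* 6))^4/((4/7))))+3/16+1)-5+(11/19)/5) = -18869547451/10465200+18869547451* sqrt(3021)/55465560000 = -1784.38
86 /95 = 0.91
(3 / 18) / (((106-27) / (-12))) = -2 / 79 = -0.03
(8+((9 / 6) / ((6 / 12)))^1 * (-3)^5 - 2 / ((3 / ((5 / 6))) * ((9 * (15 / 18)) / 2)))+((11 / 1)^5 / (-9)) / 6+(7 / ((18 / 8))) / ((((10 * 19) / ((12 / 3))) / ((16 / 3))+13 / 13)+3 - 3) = -63392405 / 17118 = -3703.26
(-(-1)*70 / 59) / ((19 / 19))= 70 / 59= 1.19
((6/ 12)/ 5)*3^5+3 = 273/ 10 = 27.30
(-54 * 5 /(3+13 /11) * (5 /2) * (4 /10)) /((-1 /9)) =13365 /23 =581.09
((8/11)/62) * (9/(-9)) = -4/341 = -0.01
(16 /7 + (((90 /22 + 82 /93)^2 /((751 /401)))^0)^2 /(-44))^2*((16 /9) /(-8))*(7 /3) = -2.66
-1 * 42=-42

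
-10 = -10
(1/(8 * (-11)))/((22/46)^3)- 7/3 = -856397/351384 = -2.44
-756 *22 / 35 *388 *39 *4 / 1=-143814528 / 5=-28762905.60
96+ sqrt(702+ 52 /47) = sqrt(1553162) /47+ 96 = 122.52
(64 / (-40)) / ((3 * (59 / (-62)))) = 0.56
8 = 8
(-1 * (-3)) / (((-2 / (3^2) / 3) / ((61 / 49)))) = -4941 / 98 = -50.42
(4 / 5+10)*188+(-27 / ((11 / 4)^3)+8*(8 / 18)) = 121746008 / 59895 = 2032.66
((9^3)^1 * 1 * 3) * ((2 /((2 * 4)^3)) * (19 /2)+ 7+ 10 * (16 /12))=22809681 /512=44550.16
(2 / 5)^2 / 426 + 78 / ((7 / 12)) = 4984214 / 37275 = 133.71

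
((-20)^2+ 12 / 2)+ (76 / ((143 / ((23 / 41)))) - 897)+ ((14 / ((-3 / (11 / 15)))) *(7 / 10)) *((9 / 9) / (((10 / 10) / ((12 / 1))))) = -228414503 / 439725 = -519.45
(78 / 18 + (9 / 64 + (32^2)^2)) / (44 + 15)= 201327451 / 11328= 17772.55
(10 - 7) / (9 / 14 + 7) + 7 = 791 / 107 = 7.39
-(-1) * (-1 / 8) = -1 / 8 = -0.12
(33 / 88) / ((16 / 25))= 75 / 128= 0.59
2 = 2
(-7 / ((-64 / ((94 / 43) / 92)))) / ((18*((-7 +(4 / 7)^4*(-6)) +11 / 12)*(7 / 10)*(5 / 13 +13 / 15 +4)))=-7335055 / 1255500972032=-0.00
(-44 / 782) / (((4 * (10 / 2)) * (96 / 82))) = -451 / 187680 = -0.00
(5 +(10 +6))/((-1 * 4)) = -21/4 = -5.25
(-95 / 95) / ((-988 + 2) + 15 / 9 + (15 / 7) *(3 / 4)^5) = 21504 / 21156169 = 0.00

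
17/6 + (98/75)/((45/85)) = 7157/1350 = 5.30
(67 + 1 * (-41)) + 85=111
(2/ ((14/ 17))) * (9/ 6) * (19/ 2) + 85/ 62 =31229/ 868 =35.98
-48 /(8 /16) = -96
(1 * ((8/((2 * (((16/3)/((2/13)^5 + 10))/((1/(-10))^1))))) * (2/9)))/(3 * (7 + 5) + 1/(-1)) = -618827/129952550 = -0.00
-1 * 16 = -16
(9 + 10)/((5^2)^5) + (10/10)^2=9765644/9765625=1.00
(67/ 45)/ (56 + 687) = 67/ 33435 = 0.00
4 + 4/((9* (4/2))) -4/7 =230/63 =3.65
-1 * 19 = -19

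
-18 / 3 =-6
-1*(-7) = 7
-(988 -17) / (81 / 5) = -4855 / 81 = -59.94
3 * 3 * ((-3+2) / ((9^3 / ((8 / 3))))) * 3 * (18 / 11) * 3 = -16 / 33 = -0.48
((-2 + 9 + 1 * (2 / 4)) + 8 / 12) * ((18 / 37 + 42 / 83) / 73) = 24892 / 224183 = 0.11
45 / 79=0.57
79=79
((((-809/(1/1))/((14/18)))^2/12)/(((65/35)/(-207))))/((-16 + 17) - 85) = 1219298103/10192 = 119632.86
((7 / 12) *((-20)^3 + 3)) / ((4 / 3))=-55979 / 16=-3498.69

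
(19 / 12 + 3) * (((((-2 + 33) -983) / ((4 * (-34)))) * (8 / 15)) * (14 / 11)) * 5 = 108.89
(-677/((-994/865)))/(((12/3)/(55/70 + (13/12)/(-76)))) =2884104625/25382784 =113.62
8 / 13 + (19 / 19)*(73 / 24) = 1141 / 312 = 3.66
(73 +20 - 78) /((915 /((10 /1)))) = 10 /61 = 0.16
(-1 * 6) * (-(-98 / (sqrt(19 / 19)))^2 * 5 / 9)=96040 / 3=32013.33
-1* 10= -10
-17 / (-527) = 1 / 31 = 0.03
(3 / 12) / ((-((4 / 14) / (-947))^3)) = 291302396189 / 32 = 9103199880.91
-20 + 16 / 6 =-52 / 3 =-17.33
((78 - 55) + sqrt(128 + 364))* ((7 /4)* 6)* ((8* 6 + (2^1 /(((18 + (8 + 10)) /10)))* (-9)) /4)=903* sqrt(123) /4 + 20769 /8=5099.81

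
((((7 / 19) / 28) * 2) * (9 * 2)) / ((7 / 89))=801 / 133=6.02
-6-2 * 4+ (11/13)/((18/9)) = -353/26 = -13.58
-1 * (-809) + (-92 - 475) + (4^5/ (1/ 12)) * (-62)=-761614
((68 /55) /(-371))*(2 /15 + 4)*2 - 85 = -26024807 /306075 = -85.03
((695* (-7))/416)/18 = -4865/7488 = -0.65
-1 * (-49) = 49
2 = 2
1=1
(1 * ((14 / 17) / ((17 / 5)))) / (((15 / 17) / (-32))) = -448 / 51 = -8.78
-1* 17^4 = -83521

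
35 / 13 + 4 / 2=61 / 13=4.69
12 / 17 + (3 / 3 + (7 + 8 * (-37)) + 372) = 1440 / 17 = 84.71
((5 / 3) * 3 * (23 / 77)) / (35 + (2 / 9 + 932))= 207 / 134057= 0.00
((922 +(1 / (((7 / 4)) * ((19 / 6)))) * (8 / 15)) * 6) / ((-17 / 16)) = -58866624 / 11305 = -5207.13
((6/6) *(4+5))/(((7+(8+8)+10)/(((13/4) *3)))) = 117/44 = 2.66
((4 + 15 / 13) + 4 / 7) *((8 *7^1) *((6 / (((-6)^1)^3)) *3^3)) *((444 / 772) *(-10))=3469860 / 2509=1382.97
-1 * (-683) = 683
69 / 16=4.31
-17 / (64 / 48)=-51 / 4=-12.75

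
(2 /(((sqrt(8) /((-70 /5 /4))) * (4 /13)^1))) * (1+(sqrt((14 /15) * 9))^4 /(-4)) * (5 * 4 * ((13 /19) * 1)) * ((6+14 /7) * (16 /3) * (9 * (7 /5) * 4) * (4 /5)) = 5291360256 * sqrt(2) /2375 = 3150784.61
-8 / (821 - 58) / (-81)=8 / 61803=0.00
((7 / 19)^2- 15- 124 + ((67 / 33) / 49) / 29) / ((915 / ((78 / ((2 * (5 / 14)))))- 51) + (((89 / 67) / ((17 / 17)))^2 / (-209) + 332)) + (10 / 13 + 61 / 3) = 3005460933290799 / 145735673158985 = 20.62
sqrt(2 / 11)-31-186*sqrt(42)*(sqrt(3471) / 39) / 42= -31*sqrt(16198) / 91-31 + sqrt(22) / 11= -73.93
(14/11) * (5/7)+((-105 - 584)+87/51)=-128354/187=-686.39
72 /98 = 36 /49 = 0.73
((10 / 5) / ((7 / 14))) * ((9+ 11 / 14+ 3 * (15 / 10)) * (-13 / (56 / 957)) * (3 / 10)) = -3808.47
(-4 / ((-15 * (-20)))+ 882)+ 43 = 69374 / 75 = 924.99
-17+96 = 79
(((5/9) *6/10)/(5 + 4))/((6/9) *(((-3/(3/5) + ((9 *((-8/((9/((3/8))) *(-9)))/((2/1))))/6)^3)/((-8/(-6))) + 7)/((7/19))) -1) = 24192/3188179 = 0.01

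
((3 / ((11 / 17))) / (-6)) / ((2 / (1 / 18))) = -17 / 792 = -0.02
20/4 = 5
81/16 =5.06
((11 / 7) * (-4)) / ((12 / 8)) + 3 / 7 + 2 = -37 / 21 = -1.76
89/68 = 1.31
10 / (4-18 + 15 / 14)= -140 / 181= -0.77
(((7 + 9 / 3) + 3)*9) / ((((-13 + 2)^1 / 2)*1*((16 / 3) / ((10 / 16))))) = -1755 / 704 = -2.49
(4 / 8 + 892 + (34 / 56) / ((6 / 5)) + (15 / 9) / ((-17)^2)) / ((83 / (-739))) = -32041196195 / 4029816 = -7951.03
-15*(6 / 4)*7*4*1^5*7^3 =-216090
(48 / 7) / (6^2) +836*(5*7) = 614464 / 21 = 29260.19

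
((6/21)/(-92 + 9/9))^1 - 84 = -84.00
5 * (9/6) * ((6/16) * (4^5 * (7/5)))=4032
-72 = -72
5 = 5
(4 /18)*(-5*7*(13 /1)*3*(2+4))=-1820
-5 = -5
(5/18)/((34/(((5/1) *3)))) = 25/204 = 0.12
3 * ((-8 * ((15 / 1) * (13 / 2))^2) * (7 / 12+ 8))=-3916575 / 2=-1958287.50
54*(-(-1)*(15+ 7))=1188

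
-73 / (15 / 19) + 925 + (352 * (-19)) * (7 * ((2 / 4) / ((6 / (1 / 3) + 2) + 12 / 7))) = -3682 / 15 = -245.47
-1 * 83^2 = -6889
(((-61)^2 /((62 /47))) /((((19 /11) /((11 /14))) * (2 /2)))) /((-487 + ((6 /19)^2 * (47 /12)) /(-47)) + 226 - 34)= -402065213 /92440264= -4.35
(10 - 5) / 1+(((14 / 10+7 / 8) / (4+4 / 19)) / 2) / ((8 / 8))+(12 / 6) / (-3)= 88387 / 19200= 4.60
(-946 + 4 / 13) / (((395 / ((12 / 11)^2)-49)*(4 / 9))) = -3983256 / 529607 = -7.52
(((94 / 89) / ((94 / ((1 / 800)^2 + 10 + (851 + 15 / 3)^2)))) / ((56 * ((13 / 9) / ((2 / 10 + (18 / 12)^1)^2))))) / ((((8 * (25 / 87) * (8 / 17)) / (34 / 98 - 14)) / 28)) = -103946.22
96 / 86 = 1.12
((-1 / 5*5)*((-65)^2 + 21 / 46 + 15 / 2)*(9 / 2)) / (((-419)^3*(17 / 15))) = 6571665 / 28761983069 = 0.00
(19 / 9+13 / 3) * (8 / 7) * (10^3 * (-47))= -21808000 / 63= -346158.73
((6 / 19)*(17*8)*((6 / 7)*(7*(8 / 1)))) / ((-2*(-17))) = 1152 / 19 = 60.63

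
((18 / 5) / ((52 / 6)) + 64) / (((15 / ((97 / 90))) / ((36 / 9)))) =812278 / 43875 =18.51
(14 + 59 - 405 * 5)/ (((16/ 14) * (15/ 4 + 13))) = -6832/ 67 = -101.97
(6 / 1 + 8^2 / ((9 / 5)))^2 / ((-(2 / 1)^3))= -34969 / 162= -215.86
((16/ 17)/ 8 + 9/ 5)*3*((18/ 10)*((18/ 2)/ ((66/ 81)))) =1069443/ 9350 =114.38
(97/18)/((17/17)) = 97/18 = 5.39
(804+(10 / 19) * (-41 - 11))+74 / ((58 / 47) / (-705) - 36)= 8778055099 / 11332721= 774.58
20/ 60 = 1/ 3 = 0.33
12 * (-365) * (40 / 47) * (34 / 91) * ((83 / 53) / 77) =-494414400 / 17454437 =-28.33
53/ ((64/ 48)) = 159/ 4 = 39.75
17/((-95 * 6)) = -17/570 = -0.03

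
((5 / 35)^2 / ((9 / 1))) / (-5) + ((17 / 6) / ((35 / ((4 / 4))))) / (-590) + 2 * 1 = 5202263 / 2601900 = 2.00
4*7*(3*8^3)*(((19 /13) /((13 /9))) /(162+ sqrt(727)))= 62705664 /226967- 387072*sqrt(727) /226967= 230.29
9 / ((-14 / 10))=-45 / 7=-6.43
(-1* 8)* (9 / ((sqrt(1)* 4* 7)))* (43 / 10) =-387 / 35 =-11.06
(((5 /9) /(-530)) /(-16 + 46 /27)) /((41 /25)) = 75 /1677556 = 0.00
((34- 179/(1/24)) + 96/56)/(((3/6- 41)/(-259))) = -2206828/81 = -27244.79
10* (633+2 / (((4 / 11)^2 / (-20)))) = 3305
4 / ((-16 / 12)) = -3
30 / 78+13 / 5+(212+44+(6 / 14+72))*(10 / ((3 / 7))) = 1494932 / 195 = 7666.32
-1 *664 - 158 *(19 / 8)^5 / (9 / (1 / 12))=-1370541229 / 1769472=-774.55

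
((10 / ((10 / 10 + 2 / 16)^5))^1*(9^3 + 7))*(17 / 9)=4099932160 / 531441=7714.75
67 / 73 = 0.92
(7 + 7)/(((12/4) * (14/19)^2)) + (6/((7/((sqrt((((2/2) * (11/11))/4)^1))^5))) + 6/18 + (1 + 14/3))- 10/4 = 4073/336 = 12.12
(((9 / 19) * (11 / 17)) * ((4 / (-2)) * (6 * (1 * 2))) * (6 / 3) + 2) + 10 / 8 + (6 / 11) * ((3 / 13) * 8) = -1931639 / 184756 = -10.46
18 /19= 0.95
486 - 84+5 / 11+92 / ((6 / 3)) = 4933 / 11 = 448.45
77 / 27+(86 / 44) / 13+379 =2949821 / 7722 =382.00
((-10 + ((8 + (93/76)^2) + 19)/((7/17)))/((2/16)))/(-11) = -217627/5054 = -43.06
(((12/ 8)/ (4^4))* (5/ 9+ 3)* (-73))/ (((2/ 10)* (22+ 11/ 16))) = -365/ 1089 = -0.34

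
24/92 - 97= -2225/23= -96.74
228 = 228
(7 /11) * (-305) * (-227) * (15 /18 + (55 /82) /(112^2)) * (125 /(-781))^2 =2782040796484375 /2957793603072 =940.58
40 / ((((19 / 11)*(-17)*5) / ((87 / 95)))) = -0.25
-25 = -25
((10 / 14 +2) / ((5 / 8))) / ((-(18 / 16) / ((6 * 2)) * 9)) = -4864 / 945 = -5.15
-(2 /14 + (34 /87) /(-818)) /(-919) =35464 /228905439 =0.00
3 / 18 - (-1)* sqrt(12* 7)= 1 / 6 + 2* sqrt(21)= 9.33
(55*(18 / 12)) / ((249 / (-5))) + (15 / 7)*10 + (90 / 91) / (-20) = 148964 / 7553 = 19.72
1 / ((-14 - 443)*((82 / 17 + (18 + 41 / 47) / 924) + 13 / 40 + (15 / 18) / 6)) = -22148280 / 53724733087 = -0.00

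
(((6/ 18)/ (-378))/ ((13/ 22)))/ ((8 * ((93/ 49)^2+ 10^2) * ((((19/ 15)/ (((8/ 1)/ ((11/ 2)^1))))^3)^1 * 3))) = -21952000/ 24154240068387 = -0.00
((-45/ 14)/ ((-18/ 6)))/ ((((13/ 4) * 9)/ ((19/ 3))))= 190/ 819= 0.23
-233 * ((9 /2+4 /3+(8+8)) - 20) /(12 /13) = -462.76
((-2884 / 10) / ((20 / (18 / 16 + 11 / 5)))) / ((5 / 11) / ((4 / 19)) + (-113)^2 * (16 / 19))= -0.00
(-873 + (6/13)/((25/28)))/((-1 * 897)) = 94519/97175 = 0.97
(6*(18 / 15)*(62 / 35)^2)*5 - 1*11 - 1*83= 23234 / 1225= 18.97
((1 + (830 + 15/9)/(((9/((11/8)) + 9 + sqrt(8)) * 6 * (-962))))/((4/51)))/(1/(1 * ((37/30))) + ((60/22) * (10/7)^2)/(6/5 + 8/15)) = 11290873 * sqrt(2)/2887889616 + 10074774039/3208766240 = 3.15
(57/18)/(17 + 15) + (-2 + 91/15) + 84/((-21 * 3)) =2719/960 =2.83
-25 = -25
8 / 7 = 1.14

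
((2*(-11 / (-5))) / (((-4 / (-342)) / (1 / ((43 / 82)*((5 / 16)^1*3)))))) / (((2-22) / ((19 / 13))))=-3907464 / 69875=-55.92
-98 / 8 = -49 / 4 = -12.25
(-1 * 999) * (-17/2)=16983/2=8491.50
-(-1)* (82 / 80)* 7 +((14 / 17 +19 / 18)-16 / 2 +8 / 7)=2.20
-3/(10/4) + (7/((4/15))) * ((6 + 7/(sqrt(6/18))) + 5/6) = 7127/40 + 735 * sqrt(3)/4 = 496.44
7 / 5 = 1.40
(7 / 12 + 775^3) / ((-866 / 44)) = -61443937577 / 2598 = -23650476.36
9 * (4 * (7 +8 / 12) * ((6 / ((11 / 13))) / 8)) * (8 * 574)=12357072 / 11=1123370.18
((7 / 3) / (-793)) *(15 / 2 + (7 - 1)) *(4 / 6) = -21 / 793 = -0.03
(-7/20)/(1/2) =-7/10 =-0.70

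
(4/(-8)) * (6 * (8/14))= -12/7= -1.71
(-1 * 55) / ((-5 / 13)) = 143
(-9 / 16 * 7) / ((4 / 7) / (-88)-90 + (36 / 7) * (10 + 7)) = 4851 / 3176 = 1.53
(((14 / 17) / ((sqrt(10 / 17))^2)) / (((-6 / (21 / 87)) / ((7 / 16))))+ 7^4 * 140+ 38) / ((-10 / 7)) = -32757181919 / 139200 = -235324.58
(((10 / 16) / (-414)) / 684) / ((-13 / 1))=5 / 29450304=0.00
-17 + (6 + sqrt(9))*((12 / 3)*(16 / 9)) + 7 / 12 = 571 / 12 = 47.58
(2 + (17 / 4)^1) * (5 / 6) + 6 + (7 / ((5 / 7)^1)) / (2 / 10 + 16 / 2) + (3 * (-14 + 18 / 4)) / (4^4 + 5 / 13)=13438231 / 1093224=12.29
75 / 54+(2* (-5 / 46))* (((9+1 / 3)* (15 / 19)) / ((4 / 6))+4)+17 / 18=-1231 / 1311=-0.94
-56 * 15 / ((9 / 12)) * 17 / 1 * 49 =-932960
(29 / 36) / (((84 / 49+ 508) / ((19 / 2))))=3857 / 256896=0.02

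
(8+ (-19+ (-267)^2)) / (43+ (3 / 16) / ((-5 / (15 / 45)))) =5702240 / 3439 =1658.11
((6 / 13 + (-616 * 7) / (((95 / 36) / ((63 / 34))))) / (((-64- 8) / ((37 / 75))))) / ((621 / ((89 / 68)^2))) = 3104555575613 / 54258503832000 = 0.06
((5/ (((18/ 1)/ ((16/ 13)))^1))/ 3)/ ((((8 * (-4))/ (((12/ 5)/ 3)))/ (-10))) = 10/ 351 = 0.03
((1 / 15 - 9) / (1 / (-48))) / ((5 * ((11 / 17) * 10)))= 18224 / 1375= 13.25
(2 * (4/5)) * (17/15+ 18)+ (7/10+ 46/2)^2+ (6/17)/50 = 3020783/5100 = 592.31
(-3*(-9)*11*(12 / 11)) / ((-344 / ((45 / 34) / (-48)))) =0.03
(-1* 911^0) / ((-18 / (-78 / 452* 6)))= -13 / 226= -0.06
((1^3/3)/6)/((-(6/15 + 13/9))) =-5/166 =-0.03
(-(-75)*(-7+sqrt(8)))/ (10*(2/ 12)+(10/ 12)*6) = -315/ 4+45*sqrt(2)/ 2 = -46.93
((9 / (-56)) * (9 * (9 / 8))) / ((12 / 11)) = -2673 / 1792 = -1.49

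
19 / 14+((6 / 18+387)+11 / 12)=10909 / 28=389.61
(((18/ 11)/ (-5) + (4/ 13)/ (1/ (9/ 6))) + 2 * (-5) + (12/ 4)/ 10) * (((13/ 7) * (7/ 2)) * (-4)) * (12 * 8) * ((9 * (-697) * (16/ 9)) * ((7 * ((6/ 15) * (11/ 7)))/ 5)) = -29289255936/ 125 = -234314047.49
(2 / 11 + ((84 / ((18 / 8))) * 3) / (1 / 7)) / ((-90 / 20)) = -17252 / 99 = -174.26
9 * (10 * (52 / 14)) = 334.29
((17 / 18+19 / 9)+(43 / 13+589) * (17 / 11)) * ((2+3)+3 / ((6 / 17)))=644745 / 52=12398.94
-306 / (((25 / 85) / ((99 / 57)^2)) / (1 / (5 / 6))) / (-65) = 33989868 / 586625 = 57.94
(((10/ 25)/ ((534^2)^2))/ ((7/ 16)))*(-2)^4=32/ 177874253235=0.00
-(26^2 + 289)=-965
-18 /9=-2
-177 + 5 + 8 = -164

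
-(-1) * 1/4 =1/4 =0.25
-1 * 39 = -39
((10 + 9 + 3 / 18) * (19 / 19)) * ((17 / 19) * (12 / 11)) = 3910 / 209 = 18.71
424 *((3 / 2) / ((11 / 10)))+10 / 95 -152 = 89094 / 209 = 426.29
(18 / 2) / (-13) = -9 / 13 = -0.69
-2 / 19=-0.11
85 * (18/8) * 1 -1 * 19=689/4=172.25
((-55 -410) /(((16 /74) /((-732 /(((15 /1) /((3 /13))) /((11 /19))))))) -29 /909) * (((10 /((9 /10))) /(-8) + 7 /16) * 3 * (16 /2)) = -862604878027 /2694276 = -320162.03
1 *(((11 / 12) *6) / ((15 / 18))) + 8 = 73 / 5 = 14.60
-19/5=-3.80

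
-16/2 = -8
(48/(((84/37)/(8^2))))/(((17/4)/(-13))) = -492544/119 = -4139.03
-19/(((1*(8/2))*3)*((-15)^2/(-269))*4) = 5111/10800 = 0.47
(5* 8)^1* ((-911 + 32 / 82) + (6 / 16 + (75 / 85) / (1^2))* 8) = -25107360 / 697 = -36022.04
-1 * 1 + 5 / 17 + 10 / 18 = -0.15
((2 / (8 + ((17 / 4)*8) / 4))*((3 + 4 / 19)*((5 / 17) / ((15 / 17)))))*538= 131272 / 1881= 69.79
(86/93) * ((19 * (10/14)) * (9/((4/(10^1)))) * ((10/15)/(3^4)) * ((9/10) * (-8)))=-32680/1953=-16.73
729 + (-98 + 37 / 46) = 631.80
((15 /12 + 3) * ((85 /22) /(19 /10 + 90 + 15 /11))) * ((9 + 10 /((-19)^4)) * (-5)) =-42370976375 /5347852556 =-7.92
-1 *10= -10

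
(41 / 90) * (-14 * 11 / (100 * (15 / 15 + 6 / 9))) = -3157 / 7500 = -0.42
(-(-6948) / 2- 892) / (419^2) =0.01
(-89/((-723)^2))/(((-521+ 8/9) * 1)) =89/271877161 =0.00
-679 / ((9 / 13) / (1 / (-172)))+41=72295 / 1548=46.70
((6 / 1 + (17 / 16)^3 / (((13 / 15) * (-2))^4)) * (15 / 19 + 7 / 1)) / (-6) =-141578807879 / 17781850112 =-7.96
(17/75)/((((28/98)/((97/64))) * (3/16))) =11543/1800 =6.41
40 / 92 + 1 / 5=73 / 115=0.63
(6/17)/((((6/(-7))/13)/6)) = -546/17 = -32.12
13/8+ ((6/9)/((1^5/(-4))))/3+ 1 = 125/72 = 1.74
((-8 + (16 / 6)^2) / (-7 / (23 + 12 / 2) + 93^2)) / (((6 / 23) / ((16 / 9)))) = -21344 / 30473901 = -0.00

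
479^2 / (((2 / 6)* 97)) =688323 / 97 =7096.11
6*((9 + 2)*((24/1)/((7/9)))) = 14256/7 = 2036.57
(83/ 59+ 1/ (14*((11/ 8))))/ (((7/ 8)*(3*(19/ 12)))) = 212064/ 604219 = 0.35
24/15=1.60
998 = 998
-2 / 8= -1 / 4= -0.25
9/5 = 1.80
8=8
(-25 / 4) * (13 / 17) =-325 / 68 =-4.78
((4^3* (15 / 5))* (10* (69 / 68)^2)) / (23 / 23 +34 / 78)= 2785185 / 2023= 1376.76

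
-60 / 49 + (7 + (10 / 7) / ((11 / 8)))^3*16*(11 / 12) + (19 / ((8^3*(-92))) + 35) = 44885964058393 / 5864871936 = 7653.36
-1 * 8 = -8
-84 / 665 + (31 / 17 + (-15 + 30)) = 26966 / 1615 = 16.70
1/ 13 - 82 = -1065/ 13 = -81.92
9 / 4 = 2.25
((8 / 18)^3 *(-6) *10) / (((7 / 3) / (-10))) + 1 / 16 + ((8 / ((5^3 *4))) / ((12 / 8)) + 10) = 37022971 / 1134000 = 32.65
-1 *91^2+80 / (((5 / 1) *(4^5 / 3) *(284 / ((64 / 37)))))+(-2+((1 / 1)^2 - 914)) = -96631565 / 10508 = -9196.00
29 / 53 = 0.55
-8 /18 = -4 /9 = -0.44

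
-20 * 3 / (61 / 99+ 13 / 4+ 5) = -6.77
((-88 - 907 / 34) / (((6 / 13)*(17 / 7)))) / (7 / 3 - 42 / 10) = 253435 / 4624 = 54.81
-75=-75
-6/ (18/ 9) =-3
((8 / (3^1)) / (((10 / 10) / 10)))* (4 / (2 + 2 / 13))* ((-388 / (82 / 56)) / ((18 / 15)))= -4035200 / 369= -10935.50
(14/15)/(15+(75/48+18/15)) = 32/609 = 0.05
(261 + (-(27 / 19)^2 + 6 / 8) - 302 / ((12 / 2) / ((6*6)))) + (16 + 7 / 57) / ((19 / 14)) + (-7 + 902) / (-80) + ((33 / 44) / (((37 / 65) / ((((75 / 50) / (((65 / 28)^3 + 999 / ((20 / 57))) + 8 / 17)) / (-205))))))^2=-21755333010346598470286653336525 / 14021433694024937724580099248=-1551.58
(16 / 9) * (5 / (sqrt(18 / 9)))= 40 * sqrt(2) / 9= 6.29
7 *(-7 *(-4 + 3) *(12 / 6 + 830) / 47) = 40768 / 47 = 867.40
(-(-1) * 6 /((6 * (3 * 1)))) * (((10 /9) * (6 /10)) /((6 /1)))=1 /27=0.04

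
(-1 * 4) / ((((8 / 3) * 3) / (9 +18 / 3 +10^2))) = -115 / 2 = -57.50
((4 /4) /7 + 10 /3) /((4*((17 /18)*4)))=219 /952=0.23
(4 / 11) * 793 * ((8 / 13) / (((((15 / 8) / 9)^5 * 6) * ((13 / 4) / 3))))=31086084096 / 446875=69563.27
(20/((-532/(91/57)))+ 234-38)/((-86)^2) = 212203/8009868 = 0.03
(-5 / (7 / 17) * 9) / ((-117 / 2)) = 170 / 91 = 1.87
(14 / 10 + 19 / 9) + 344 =15638 / 45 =347.51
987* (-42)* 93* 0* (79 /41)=0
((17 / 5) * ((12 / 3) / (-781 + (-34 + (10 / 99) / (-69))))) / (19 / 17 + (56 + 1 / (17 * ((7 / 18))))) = -7896636 / 27100699375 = -0.00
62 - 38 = 24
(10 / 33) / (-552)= -5 / 9108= -0.00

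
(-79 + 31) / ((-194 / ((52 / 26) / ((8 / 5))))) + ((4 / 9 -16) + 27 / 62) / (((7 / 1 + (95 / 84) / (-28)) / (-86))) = 27635199478 / 147664749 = 187.15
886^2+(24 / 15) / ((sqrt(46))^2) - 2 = 90274314 / 115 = 784994.03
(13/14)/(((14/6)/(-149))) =-5811/98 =-59.30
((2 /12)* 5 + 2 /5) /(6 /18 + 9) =37 /280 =0.13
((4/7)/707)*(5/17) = 0.00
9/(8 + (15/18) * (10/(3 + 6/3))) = 27/29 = 0.93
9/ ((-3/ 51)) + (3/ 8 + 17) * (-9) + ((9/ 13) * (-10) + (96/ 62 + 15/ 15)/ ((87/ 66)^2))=-314.83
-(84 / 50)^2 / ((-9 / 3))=588 / 625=0.94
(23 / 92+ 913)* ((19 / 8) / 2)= 69407 / 64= 1084.48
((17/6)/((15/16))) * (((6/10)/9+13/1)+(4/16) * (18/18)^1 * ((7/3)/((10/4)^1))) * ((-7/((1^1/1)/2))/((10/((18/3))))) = -126616/375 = -337.64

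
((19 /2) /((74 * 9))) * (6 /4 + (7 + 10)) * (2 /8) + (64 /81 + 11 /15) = 20599 /12960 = 1.59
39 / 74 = 0.53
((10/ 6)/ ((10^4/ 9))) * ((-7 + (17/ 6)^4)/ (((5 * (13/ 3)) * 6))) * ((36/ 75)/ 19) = 0.00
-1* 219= -219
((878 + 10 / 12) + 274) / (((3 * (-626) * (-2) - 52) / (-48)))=-6917 / 463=-14.94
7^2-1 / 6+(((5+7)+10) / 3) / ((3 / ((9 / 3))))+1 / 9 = 1013 / 18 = 56.28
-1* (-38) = 38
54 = 54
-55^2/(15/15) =-3025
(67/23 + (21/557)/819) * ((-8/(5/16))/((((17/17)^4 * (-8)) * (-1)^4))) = 23287424/2498145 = 9.32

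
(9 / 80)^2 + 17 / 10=10961 / 6400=1.71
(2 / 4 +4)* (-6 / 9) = -3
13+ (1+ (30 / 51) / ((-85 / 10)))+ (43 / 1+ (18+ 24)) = 28591 / 289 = 98.93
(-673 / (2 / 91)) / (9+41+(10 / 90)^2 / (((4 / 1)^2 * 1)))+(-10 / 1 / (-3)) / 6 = -356845171 / 583209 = -611.86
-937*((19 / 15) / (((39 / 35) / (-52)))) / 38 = 13118 / 9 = 1457.56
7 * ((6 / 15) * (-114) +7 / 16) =-25291 / 80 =-316.14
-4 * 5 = -20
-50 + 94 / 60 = -1453 / 30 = -48.43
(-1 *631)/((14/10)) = -3155/7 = -450.71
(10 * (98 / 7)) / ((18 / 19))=1330 / 9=147.78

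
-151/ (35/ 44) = -6644/ 35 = -189.83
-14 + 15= 1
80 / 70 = 1.14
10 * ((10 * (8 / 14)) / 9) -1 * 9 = -167 / 63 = -2.65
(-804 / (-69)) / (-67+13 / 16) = -4288 / 24357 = -0.18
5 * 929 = 4645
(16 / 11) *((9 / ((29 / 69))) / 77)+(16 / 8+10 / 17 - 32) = -12112588 / 417571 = -29.01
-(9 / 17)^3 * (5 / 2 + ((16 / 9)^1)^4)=-163877 / 88434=-1.85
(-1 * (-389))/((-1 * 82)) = -389/82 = -4.74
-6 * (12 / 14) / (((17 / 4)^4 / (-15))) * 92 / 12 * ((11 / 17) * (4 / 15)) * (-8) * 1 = -24870912 / 9938999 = -2.50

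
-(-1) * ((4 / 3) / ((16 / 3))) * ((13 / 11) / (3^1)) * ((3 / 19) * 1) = 13 / 836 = 0.02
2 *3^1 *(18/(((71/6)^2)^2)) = 139968/25411681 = 0.01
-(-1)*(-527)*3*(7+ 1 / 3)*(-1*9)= 104346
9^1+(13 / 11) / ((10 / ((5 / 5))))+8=1883 / 110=17.12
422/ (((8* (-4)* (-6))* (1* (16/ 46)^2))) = 18.17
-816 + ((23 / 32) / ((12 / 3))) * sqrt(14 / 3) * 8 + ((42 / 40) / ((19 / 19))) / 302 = -4928619 / 6040 + 23 * sqrt(42) / 48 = -812.89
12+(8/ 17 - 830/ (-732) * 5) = 18.14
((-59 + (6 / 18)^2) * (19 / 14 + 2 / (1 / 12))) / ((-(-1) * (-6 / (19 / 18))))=1787425 / 6804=262.70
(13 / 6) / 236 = 13 / 1416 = 0.01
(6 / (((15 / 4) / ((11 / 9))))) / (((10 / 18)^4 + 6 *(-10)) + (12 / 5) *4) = -64152 / 1650247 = -0.04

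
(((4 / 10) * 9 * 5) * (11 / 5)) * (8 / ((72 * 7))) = 22 / 35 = 0.63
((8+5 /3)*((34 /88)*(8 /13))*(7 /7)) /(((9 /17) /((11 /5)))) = 16762 /1755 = 9.55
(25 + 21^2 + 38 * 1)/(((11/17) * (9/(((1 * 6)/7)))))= 816/11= 74.18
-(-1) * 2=2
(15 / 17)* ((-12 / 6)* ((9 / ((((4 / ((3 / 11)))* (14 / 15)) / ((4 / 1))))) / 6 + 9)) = -2565 / 154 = -16.66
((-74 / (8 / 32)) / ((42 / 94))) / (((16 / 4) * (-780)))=0.21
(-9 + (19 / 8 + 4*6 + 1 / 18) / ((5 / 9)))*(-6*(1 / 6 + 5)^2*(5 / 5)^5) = -1482823 / 240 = -6178.43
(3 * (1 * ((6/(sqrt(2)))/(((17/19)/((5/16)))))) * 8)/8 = 855 * sqrt(2)/272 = 4.45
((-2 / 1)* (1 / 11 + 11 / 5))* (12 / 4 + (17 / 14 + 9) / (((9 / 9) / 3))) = -8478 / 55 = -154.15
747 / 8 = 93.38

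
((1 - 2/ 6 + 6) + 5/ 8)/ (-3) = -175/ 72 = -2.43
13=13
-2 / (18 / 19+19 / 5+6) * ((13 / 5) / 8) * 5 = -1235 / 4084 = -0.30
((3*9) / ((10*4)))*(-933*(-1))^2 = 23503203 / 40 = 587580.08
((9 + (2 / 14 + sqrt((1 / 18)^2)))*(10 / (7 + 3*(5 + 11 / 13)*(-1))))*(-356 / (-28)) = -6704815 / 60417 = -110.98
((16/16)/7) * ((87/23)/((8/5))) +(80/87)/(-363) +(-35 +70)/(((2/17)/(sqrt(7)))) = 13634695/40676328 +595 * sqrt(7)/2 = 787.45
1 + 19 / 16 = 35 / 16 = 2.19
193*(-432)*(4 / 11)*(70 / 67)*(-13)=303488640 / 737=411789.20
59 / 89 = 0.66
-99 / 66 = -3 / 2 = -1.50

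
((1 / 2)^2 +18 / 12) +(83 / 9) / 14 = 607 / 252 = 2.41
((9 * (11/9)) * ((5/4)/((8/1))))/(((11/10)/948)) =5925/4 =1481.25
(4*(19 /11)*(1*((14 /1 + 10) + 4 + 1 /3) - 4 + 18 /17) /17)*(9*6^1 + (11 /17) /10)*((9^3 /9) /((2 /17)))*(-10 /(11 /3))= -36635417910 /34969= -1047654.15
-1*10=-10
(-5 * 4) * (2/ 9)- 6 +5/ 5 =-85/ 9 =-9.44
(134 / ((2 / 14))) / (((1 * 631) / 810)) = 759780 / 631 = 1204.09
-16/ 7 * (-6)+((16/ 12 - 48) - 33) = -1385/ 21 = -65.95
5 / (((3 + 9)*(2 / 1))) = 5 / 24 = 0.21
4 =4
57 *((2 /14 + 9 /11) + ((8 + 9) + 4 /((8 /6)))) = 91998 /77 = 1194.78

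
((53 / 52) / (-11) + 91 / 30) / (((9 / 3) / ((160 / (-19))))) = -201848 / 24453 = -8.25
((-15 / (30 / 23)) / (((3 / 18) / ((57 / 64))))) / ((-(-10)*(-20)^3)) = 3933 / 5120000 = 0.00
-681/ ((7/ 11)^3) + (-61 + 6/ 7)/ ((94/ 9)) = -85388295/ 32242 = -2648.36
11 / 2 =5.50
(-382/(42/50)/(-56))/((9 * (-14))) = -4775/74088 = -0.06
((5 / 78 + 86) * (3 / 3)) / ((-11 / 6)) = -6713 / 143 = -46.94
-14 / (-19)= 14 / 19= 0.74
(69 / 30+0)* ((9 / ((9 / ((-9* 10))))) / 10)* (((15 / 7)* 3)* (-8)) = 7452 / 7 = 1064.57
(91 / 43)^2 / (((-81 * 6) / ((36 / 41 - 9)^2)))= -11336689 / 18649014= -0.61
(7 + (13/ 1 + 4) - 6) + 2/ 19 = 344/ 19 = 18.11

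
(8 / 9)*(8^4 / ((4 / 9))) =8192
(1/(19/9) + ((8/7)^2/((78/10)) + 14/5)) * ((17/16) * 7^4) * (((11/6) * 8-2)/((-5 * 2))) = -520392593/46800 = -11119.50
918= 918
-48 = -48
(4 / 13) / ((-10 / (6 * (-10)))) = 1.85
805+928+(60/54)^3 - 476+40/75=4588709/3645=1258.91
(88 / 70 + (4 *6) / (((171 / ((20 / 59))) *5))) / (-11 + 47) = 37273 / 1059345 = 0.04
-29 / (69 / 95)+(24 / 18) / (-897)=-107449 / 2691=-39.93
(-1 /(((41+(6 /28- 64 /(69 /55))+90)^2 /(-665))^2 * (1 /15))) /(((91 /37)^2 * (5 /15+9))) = -17290742644733071500 /6088190019574934943529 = -0.00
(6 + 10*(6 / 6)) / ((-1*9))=-16 / 9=-1.78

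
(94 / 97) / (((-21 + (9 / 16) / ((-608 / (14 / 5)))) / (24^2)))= -438927360 / 16515317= -26.58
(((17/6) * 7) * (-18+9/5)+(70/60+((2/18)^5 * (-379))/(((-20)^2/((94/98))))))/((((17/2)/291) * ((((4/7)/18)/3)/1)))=-35939437071701/34700400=-1035706.71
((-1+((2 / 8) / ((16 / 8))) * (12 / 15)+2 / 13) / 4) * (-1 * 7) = 679 / 520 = 1.31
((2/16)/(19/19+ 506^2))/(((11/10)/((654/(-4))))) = -0.00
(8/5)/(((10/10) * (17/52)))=416/85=4.89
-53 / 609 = -0.09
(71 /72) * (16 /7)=142 /63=2.25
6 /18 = 1 /3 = 0.33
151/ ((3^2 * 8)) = 151/ 72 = 2.10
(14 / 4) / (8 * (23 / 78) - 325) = -0.01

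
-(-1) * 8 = 8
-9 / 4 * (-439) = 3951 / 4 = 987.75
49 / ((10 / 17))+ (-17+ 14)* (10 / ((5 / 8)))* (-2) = 1793 / 10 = 179.30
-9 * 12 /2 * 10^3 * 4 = -216000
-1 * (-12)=12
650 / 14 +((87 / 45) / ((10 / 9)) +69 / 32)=281819 / 5600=50.32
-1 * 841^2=-707281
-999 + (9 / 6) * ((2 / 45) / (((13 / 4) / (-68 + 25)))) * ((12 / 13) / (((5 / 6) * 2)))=-4222839 / 4225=-999.49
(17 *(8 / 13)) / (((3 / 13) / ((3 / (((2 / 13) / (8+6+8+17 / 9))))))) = 190060 / 9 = 21117.78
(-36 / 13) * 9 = -324 / 13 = -24.92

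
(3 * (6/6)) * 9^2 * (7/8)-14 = 198.62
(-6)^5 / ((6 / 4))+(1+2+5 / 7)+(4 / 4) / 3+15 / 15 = -108758 / 21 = -5178.95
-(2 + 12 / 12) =-3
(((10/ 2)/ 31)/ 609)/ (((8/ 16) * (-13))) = -10/ 245427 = -0.00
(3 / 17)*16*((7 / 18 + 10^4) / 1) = 1440056 / 51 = 28236.39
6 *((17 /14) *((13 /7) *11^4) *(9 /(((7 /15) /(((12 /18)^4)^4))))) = 1060261396480 /182284263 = 5816.53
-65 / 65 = -1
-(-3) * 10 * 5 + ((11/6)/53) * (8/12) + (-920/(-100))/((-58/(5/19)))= 39419140/262827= 149.98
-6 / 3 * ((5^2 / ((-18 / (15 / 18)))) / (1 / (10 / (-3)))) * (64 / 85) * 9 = -8000 / 153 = -52.29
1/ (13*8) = 0.01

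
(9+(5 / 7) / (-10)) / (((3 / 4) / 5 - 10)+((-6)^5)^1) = -1250 / 1090019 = -0.00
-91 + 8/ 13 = -1175/ 13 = -90.38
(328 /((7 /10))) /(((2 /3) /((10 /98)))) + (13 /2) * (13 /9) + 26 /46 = 11597903 /142002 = 81.67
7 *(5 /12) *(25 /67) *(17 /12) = 14875 /9648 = 1.54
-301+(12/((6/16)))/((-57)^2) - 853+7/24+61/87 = -869092495/753768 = -1153.00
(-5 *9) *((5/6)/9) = -25/6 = -4.17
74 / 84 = 37 / 42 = 0.88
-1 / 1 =-1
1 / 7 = 0.14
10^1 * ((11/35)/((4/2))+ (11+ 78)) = 6241/7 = 891.57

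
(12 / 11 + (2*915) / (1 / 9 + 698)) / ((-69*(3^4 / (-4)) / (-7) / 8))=-0.15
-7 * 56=-392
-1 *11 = -11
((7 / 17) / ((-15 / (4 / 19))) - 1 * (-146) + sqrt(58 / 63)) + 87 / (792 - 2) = sqrt(406) / 21 + 111844339 / 765510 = 147.06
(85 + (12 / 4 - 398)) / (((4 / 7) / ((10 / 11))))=-5425 / 11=-493.18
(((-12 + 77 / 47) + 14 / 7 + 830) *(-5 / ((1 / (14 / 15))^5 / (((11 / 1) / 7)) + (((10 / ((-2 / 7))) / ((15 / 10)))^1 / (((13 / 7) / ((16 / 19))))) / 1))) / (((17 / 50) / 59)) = 71343363376084800 / 968914509839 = 73632.26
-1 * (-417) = 417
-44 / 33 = -1.33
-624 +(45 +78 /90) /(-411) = -3847648 /6165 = -624.11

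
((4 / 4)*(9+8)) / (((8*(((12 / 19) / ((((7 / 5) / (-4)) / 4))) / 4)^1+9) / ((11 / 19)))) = -1309 / 723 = -1.81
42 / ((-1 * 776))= -21 / 388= -0.05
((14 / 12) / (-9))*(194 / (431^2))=-679 / 5015547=-0.00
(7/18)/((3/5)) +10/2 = 305/54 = 5.65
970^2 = 940900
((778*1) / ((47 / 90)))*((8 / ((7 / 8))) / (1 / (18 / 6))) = 13443840 / 329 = 40862.74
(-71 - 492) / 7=-563 / 7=-80.43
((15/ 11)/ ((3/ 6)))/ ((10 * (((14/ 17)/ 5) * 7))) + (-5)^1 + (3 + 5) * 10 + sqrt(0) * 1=75.24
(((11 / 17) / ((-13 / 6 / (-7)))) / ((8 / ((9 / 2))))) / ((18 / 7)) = 1617 / 3536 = 0.46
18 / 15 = 6 / 5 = 1.20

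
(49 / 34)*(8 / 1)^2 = 92.24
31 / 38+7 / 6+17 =18.98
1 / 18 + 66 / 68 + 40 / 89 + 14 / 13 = 451847 / 177021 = 2.55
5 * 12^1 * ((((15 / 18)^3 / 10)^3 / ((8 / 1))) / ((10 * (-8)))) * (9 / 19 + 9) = -78125 / 453869568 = -0.00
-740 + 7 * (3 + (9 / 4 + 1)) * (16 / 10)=-670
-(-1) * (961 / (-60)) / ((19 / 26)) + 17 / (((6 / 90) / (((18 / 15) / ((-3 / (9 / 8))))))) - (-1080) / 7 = 140593 / 7980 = 17.62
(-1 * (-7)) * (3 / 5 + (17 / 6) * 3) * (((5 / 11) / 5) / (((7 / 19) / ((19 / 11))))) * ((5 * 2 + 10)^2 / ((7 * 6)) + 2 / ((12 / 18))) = 1234259 / 3630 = 340.02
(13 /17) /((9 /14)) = 182 /153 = 1.19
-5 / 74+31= 2289 / 74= 30.93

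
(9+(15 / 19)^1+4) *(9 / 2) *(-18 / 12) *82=-145017 / 19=-7632.47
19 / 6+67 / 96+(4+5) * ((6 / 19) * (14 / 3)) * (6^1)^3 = 5232521 / 1824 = 2868.71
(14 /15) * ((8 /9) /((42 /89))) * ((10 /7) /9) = 1424 /5103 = 0.28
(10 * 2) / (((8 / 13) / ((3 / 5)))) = 39 / 2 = 19.50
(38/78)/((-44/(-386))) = 3667/858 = 4.27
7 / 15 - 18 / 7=-221 / 105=-2.10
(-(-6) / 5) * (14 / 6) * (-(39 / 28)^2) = -1521 / 280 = -5.43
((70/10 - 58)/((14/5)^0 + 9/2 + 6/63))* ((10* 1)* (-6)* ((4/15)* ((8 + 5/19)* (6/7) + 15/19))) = 5126112/4465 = 1148.07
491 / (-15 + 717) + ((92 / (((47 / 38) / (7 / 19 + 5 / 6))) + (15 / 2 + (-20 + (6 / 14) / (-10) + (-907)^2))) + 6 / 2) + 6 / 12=475040215282 / 577395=822730.05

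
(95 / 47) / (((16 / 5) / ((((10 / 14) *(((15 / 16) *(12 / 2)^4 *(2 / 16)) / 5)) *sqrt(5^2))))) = 2885625 / 42112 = 68.52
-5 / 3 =-1.67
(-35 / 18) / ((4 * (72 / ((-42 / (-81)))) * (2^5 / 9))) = -245 / 248832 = -0.00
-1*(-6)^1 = 6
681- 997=-316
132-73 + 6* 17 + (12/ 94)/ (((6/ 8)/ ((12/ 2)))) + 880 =48975/ 47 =1042.02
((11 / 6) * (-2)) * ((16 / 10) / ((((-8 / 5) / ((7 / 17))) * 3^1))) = 0.50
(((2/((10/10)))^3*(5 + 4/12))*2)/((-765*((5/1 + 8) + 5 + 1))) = -256/43605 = -0.01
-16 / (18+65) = -16 / 83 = -0.19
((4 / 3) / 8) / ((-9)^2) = 1 / 486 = 0.00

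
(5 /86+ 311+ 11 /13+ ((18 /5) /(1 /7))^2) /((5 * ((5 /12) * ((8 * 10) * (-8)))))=-79401279 /111800000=-0.71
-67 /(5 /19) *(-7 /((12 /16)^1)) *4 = 142576 /15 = 9505.07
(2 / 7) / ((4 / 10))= 5 / 7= 0.71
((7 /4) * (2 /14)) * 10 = 5 /2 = 2.50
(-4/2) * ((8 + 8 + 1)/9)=-34/9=-3.78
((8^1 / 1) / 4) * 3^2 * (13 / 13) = 18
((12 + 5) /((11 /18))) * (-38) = -11628 /11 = -1057.09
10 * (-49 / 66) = -245 / 33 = -7.42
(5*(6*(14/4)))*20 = 2100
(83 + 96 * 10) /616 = 149 /88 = 1.69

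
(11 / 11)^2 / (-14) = -1 / 14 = -0.07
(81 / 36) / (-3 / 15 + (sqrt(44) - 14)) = -3195 / 15764 - 225*sqrt(11) / 7882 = -0.30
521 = 521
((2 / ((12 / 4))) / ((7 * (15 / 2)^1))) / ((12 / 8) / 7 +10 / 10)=8 / 765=0.01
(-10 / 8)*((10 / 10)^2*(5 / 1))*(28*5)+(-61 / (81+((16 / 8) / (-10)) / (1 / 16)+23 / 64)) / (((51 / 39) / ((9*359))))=-132437465 / 47243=-2803.32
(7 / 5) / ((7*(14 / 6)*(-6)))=-1 / 70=-0.01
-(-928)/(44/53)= 12296/11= 1117.82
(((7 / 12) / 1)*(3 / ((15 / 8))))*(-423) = -394.80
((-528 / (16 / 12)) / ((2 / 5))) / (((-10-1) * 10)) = 9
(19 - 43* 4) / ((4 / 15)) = -2295 / 4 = -573.75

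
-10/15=-0.67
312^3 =30371328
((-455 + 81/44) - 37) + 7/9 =-193795/396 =-489.38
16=16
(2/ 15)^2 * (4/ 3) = 16/ 675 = 0.02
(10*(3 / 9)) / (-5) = -2 / 3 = -0.67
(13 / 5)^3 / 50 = 2197 / 6250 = 0.35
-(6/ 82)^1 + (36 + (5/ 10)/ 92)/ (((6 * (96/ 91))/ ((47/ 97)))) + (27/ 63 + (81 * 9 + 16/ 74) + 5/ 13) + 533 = 1796280125919787/ 1419185005056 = 1265.71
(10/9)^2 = 100/81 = 1.23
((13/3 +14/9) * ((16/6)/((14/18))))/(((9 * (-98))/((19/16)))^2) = 19133/522764928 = 0.00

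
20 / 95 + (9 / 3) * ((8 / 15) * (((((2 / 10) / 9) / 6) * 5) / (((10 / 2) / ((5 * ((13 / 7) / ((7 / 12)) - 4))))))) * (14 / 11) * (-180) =25244 / 4389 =5.75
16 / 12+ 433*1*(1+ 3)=5200 / 3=1733.33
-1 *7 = -7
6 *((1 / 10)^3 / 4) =3 / 2000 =0.00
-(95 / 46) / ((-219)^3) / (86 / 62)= 2945 / 20775841902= 0.00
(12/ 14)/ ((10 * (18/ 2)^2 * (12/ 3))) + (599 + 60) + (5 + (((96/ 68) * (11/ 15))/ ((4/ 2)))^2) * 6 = 3772170041/ 5462100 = 690.61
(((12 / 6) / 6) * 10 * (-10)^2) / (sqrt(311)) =1000 * sqrt(311) / 933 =18.90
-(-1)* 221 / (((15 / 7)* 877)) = 1547 / 13155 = 0.12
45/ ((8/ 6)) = 135/ 4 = 33.75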